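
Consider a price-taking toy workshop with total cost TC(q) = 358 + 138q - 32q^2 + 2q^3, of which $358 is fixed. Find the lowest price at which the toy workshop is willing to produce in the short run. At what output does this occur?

$10 per unit, at q = 8

The shutdown price is the minimum of AVC. VC = 138q - 32q^2 + 2q^3, so AVC = 138 - 32q + 2q^2.
dAVC/dq = -32 + 4q = 0 gives q = 8. min AVC = 138 - 32·8 + 2·8^2 = 10.
The firm shuts down for any P below $10.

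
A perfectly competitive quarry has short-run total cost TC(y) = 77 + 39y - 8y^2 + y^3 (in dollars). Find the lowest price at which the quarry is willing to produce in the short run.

Short-run supply begins at min AVC. From VC = 39y - 8y^2 + y^3, AVC = 39 - 8y + y^2.
At the minimum of AVC, MC = AVC. MC = 39 - 16y + 3y^2; setting MC = AVC gives 2y^2 - 8y = 0, so y = 4. min AVC = 23.
So the shutdown price is $23.

$23 per unit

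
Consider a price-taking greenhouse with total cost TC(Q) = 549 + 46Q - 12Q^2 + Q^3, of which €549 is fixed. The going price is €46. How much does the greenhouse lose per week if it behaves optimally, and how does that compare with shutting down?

AVC = 46 - 12Q + Q^2; min AVC = €10 at Q = 6. Since P = €46 ≥ min AVC, the firm produces.
With MC = 46 - 24Q + 3Q^2, P = MC on the upward-sloping part at Q* = 8.
TR = 46·8 = 368. TC = 549 + 112 = 661. Profit = 368 − 661 = -€293.
That loss of €293 beats the €549 the firm would lose by shutting down; producing recovers €256 of fixed cost.

Profit = -€293 at Q = 8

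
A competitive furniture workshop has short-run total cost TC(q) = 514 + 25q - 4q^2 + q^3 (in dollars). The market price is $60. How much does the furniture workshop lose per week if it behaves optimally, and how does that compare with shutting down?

Profit = -$364 at q = 5

AVC = 25 - 4q + q^2 has its minimum $21 at q = 2; price $60 clears that bar, so the firm operates.
With MC = 25 - 8q + 3q^2, P = MC on the upward-sloping part at q* = 5.
TR = 60·5 = 300. TC = 514 + 150 = 664. Profit = 300 − 664 = -$364.
Shutting down would mean losing the fixed cost of $514, so operating at a loss of $364 is better by $150.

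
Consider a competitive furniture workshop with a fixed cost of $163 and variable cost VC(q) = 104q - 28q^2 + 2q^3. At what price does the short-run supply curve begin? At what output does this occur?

$6 per unit, at q = 7

Short-run supply begins at min AVC. From VC = 104q - 28q^2 + 2q^3, AVC = 104 - 28q + 2q^2.
At the minimum of AVC, MC = AVC. MC = 104 - 56q + 6q^2; setting MC = AVC gives 4q^2 - 28q = 0, so q = 7. min AVC = 6.
The firm shuts down for any P below $6.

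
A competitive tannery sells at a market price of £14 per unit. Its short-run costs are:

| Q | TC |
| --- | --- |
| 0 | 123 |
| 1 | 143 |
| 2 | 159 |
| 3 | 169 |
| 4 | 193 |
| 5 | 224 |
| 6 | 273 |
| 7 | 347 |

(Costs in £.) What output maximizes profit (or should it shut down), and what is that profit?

Q = 0 (shut down); profit = -£123

Profit at each row (π = 14Q − TC): Q=0: -123; Q=1: -129; Q=2: -131; Q=3: -127; Q=4: -137; Q=5: -154; Q=6: -189; Q=7: -249.
Profit is highest at Q = 0. Equivalently, the lowest AVC in the table is 46/3 ≈ £15.33 at Q = 3, and P = £14 falls below it — price never covers variable cost, so the firm shuts down and loses only its fixed cost.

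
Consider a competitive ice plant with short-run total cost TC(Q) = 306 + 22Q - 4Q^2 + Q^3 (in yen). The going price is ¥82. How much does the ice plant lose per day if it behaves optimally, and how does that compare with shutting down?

Profit = -¥18 at Q = 6

AVC = 22 - 4Q + Q^2 has its minimum ¥18 at Q = 2; price ¥82 clears that bar, so the firm operates.
MC = 22 - 8Q + 3Q^2. Setting P = MC and taking the root on the rising branch gives Q* = 6.
TR = 82·6 = 492. TC = 306 + 204 = 510. Profit = 492 − 510 = -¥18.
Shutting down would mean losing the fixed cost of ¥306, so operating at a loss of ¥18 is better by ¥288.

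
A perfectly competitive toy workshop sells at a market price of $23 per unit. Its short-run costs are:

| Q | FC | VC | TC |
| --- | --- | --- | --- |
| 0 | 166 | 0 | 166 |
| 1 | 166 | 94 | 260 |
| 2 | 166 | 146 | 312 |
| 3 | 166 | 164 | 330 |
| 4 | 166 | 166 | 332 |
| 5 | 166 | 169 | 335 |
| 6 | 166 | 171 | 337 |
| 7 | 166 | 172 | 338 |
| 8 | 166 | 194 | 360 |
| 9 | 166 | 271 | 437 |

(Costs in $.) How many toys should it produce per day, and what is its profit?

Q = 0 (shut down); profit = -$166

Compute π = P·Q − TC at each output: Q=0: -166; Q=1: -237; Q=2: -266; Q=3: -261; Q=4: -240; Q=5: -220; Q=6: -199; Q=7: -177; Q=8: -176; Q=9: -230.
Profit is highest at Q = 0. Equivalently, the lowest AVC in the table is 194/8 ≈ $24.25 at Q = 8, and P = $23 falls below it — price never covers variable cost, so the firm shuts down and loses only its fixed cost.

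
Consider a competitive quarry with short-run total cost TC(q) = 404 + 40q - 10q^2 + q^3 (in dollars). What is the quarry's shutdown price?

The firm shuts down when price falls below the minimum of average variable cost. AVC = VC/q = 40 - 10q + q^2.
At the minimum of AVC, MC = AVC. MC = 40 - 20q + 3q^2; setting MC = AVC gives 2q^2 - 10q = 0, so q = 5. min AVC = 15.
The firm shuts down for any P below $15.

$15 per unit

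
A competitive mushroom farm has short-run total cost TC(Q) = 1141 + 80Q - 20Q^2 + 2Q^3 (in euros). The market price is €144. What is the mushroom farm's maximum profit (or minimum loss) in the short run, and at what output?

AVC = 80 - 20Q + 2Q^2; min AVC = €30 at Q = 5. Since P = €144 ≥ min AVC, the firm produces.
With MC = 80 - 40Q + 6Q^2, P = MC on the upward-sloping part at Q* = 8.
TR = 144·8 = 1152. TC = 1141 + 384 = 1525. Profit = 1152 − 1525 = -€373.
Shutting down would mean losing the fixed cost of €1141, so operating at a loss of €373 is better by €768.

Profit = -€373 at Q = 8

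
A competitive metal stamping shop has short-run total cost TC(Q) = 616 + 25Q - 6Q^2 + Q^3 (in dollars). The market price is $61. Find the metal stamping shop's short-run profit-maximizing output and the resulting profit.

Profit = -$400 at Q = 6

AVC = 25 - 6Q + Q^2 has its minimum $16 at Q = 3; price $61 clears that bar, so the firm operates.
With MC = 25 - 12Q + 3Q^2, P = MC on the upward-sloping part at Q* = 6.
TR = 61·6 = 366. TC = 616 + 150 = 766. Profit = 366 − 766 = -$400.
Shutting down would mean losing the fixed cost of $616, so operating at a loss of $400 is better by $216.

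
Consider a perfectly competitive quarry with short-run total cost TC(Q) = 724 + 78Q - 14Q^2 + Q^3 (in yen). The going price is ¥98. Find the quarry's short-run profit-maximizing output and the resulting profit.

Profit = -¥124 at Q = 10

AVC = 78 - 14Q + Q^2 has its minimum ¥29 at Q = 7; price ¥98 clears that bar, so the firm operates.
With MC = 78 - 28Q + 3Q^2, P = MC on the upward-sloping part at Q* = 10.
TR = 98·10 = 980. TC = 724 + 380 = 1104. Profit = 980 − 1104 = -¥124.
By producing, the firm covers all variable cost plus ¥600 of fixed cost; shutting down would lose the full ¥724.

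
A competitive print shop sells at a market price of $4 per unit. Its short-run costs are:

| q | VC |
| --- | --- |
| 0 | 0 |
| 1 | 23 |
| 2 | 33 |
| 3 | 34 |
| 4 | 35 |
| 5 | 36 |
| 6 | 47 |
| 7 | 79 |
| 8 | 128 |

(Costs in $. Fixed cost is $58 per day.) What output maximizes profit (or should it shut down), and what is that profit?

Profit at each row (π = 4q − TC): q=0: -58; q=1: -77; q=2: -83; q=3: -80; q=4: -77; q=5: -74; q=6: -81; q=7: -109; q=8: -154.
Profit is highest at q = 0. Equivalently, the lowest AVC in the table is 36/5 ≈ $7.20 at q = 5, and P = $4 falls below it — price never covers variable cost, so the firm shuts down and loses only its fixed cost.

q = 0 (shut down); profit = -$58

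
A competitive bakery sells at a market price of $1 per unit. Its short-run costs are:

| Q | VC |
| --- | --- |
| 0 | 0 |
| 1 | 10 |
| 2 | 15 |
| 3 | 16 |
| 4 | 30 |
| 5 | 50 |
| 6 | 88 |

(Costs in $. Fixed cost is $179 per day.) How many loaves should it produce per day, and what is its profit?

Compute π = P·Q − TC at each output: Q=0: -179; Q=1: -188; Q=2: -192; Q=3: -192; Q=4: -205; Q=5: -224; Q=6: -261.
Profit is highest at Q = 0. Equivalently, the lowest AVC in the table is 16/3 ≈ $5.33 at Q = 3, and P = $1 falls below it — price never covers variable cost, so the firm shuts down and loses only its fixed cost.

Q = 0 (shut down); profit = -$179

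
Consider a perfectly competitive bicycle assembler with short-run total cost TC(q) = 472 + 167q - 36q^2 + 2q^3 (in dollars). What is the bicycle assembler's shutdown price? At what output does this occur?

The firm shuts down when price falls below the minimum of average variable cost. AVC = VC/q = 167 - 36q + 2q^2.
At the minimum of AVC, MC = AVC. MC = 167 - 72q + 6q^2; setting MC = AVC gives 4q^2 - 36q = 0, so q = 9. min AVC = 5.
So the shutdown price is $5.

$5 per unit, at q = 9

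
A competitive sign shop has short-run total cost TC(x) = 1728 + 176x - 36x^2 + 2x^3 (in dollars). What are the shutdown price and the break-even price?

Shutdown price = $14; break-even price = $176

Shutdown price = min AVC. AVC = 176 - 36x + 2x^2, with vertex at x = 9 and minimum $14.
ATC = 1728/x + 176 - 36x + 2x^2. Setting dATC/dx = −1728/x^2 − 36 + 4x = 0 gives x = 12 (since 4·12^3 − 36·12^2 = 1728).
min ATC = 1728/12 + 176 − 36·12 + 2·12^2 = $176. That is the break-even price.
Between these two prices the firm operates at a loss; above $176 it earns a profit.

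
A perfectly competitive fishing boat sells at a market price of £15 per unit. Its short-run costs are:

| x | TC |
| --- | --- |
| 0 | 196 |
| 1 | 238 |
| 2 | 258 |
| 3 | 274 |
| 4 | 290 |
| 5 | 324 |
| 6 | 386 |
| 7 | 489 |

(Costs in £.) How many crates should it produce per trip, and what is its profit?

x = 0 (shut down); profit = -£196

Profit at each row (π = 15x − TC): x=0: -196; x=1: -223; x=2: -228; x=3: -229; x=4: -230; x=5: -249; x=6: -296; x=7: -384.
Profit is highest at x = 0. Equivalently, the lowest AVC in the table is 94/4 ≈ £23.50 at x = 4, and P = £15 falls below it — price never covers variable cost, so the firm shuts down and loses only its fixed cost.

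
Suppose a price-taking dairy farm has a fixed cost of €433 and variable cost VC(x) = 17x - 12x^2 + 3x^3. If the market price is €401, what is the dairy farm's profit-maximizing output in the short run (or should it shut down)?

From TC, MC = TC'(x) = 17 - 24x + 9x^2 and AVC = VC/x = 17 - 12x + 3x^2.
AVC is minimized where dAVC/dx = -12 + 6x = 0, at x = 2; min AVC = 17 - 12·2 + 3·2^2 = €5.
P = €401 exceeds min AVC = €5, so the firm stays open.
Set P = MC: 401 = 17 - 24x + 9x^2 → -384 - 24x + 9x^2 = 0. The roots are x = -16/3 and x = 8; the profit-maximizing output is on the rising part of MC, so x* = 8.
Check: AVC at x = 8 is €113 ≤ P, so revenue covers variable cost.
Profit = P·x − TC = 401·8 − 1337 = €1871.

Produce at x = 8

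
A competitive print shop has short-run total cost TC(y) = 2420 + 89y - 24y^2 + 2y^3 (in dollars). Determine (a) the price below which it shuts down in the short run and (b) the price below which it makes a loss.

AVC = 89 - 24y + 2y^2; minimized at y = 6, giving min AVC = $17. That is the shutdown price.
ATC = 2420/y + 89 - 24y + 2y^2. Setting dATC/dy = −2420/y^2 − 24 + 4y = 0 gives y = 11 (since 4·11^3 − 24·11^2 = 2420).
min ATC = 2420/11 + 89 − 24·11 + 2·11^2 = $287. That is the break-even price.
For $17 ≤ P < $287 the firm produces at a loss; below $17 it shuts down.

Shutdown price = $17; break-even price = $287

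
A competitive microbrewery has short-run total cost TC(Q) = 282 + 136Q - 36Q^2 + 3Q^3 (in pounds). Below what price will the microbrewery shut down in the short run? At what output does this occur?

The shutdown price is the minimum of AVC. VC = 136Q - 36Q^2 + 3Q^3, so AVC = 136 - 36Q + 3Q^2.
At the minimum of AVC, MC = AVC. MC = 136 - 72Q + 9Q^2; setting MC = AVC gives 6Q^2 - 36Q = 0, so Q = 6. min AVC = 28.
So the shutdown price is £28.

£28 per unit, at Q = 6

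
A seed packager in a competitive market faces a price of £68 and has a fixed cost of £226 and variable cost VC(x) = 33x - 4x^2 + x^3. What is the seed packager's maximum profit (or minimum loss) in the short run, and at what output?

AVC = 33 - 4x + x^2 has its minimum £29 at x = 2; price £68 clears that bar, so the firm operates.
With MC = 33 - 8x + 3x^2, P = MC on the upward-sloping part at x* = 5.
TR = 68·5 = 340. TC = 226 + 190 = 416. Profit = 340 − 416 = -£76.
That loss of £76 beats the £226 the firm would lose by shutting down; producing recovers £150 of fixed cost.

Profit = -£76 at x = 5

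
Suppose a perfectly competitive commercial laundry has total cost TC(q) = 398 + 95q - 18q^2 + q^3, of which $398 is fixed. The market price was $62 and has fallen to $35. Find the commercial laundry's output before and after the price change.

Output falls from 11 to 10

MC = 95 - 36q + 3q^2; the shutdown threshold is min AVC = $14 (at q = 9).
At P = $62 ≥ min AVC, set P = MC on the rising branch: q = 11.
At P = $35 ≥ min AVC, set P = MC: q = 10. The firm stays open but cuts output.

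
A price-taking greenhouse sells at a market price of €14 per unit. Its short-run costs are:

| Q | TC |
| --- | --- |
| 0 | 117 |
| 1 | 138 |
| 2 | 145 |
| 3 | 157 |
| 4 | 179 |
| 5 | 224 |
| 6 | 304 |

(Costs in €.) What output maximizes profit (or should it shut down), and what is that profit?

Q = 3; profit = -€115

Profit at each row (π = 14Q − TC): Q=0: -117; Q=1: -124; Q=2: -117; Q=3: -115; Q=4: -123; Q=5: -154; Q=6: -220.
Profit is maximized at Q = 3. AVC there is 40/3 = €13.33 ≤ P, so producing beats shutting down (which would give -€117).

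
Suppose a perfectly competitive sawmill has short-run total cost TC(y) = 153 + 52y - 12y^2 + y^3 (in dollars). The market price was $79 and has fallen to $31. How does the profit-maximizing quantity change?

Output falls from 9 to 7

MC = 52 - 24y + 3y^2; the shutdown threshold is min AVC = $16 (at y = 6).
With P = $79 above the shutdown price, P = MC gives y = 9.
At P = $31 ≥ min AVC, set P = MC: y = 7. The firm stays open but cuts output.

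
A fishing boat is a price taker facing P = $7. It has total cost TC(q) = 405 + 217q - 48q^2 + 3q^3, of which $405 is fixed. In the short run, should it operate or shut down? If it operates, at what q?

Shut down

Strip out fixed cost: VC = 217q - 48q^2 + 3q^3. Then AVC = 217 - 48q + 3q^2 and MC = 217 - 96q + 9q^2.
AVC is minimized where dAVC/dq = -48 + 6q = 0, at q = 8; min AVC = 217 - 48·8 + 3·8^2 = $25.
P = $7 lies below min AVC = $25; no output level covers variable cost.
Shutting down limits the loss to fixed cost, $405.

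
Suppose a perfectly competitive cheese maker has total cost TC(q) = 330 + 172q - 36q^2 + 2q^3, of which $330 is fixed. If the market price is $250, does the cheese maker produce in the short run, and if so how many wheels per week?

Variable cost is VC = 172q - 36q^2 + 2q^3, so AVC = VC/q = 172 - 36q + 2q^2 and MC = dTC/dq = 172 - 72q + 6q^2.
The AVC parabola has its vertex at q = 36/4 = 9, where AVC = 172 - 36·9 + 2·9^2 = $10.
Since P = $250 ≥ min AVC = $10, price covers variable cost and the firm should produce.
Solving P = MC: -78 - 72q + 6q^2 = 0 ⇒ q = -1 or 13. On the upward-sloping branch, q* = 13.
Check: AVC at q = 13 is $42 ≤ P, so revenue covers variable cost.
Profit = P·q − TC = 250·13 − 876 = $2374.

Produce at q = 13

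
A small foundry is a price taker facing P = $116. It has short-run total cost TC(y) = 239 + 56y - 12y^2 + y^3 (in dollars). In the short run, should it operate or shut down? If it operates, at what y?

From TC, MC = TC'(y) = 56 - 24y + 3y^2 and AVC = VC/y = 56 - 12y + y^2.
AVC is minimized where dAVC/dy = -12 + 2y = 0, at y = 6; min AVC = 56 - 12·6 + 6^2 = $20.
Because $116 ≥ $20, revenue can cover variable cost; the firm operates.
Set P = MC: 116 = 56 - 24y + 3y^2 → -60 - 24y + 3y^2 = 0. The roots are y = -2 and y = 10; the profit-maximizing output is on the rising part of MC, so y* = 10.
Check: AVC at y = 10 is $36 ≤ P, so revenue covers variable cost.
Profit = P·y − TC = 116·10 − 599 = $561.

Produce at y = 10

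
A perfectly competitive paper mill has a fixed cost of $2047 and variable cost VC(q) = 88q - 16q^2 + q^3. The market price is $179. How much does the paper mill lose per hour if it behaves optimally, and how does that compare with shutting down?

AVC = 88 - 16q + q^2 has its minimum $24 at q = 8; price $179 clears that bar, so the firm operates.
MC = 88 - 32q + 3q^2. Setting P = MC and taking the root on the rising branch gives q* = 13.
TR = 179·13 = 2327. TC = 2047 + 637 = 2684. Profit = 2327 − 2684 = -$357.
Shutting down would mean losing the fixed cost of $2047, so operating at a loss of $357 is better by $1690.

Profit = -$357 at q = 13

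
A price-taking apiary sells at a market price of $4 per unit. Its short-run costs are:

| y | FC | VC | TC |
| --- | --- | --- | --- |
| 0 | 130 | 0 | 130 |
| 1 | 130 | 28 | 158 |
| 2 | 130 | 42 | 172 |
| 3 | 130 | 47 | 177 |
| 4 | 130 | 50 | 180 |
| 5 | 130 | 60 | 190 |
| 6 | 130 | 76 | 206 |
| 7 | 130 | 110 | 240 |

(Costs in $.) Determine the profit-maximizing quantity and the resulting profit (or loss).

Tabulate TR − TC: y=0: -130; y=1: -154; y=2: -164; y=3: -165; y=4: -164; y=5: -170; y=6: -182; y=7: -212.
Profit is highest at y = 0. Equivalently, the lowest AVC in the table is 60/5 ≈ $12 at y = 5, and P = $4 falls below it — price never covers variable cost, so the firm shuts down and loses only its fixed cost.

y = 0 (shut down); profit = -$130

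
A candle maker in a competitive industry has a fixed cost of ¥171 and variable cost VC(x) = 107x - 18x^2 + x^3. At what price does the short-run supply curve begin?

Short-run supply begins at min AVC. From VC = 107x - 18x^2 + x^3, AVC = 107 - 18x + x^2.
At the minimum of AVC, MC = AVC. MC = 107 - 36x + 3x^2; setting MC = AVC gives 2x^2 - 18x = 0, so x = 9. min AVC = 26.
The firm shuts down for any P below ¥26.

¥26 per unit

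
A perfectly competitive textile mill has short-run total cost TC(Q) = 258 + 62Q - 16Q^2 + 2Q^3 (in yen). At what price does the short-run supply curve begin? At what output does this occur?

The shutdown price is the minimum of AVC. VC = 62Q - 16Q^2 + 2Q^3, so AVC = 62 - 16Q + 2Q^2.
dAVC/dQ = -16 + 4Q = 0 gives Q = 4. min AVC = 62 - 16·4 + 2·4^2 = 30.
For P < ¥30 the firm produces nothing.

¥30 per unit, at Q = 4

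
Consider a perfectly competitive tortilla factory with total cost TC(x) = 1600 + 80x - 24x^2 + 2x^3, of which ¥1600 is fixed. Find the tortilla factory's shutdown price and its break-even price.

AVC = 80 - 24x + 2x^2; minimized at x = 6, giving min AVC = ¥8. That is the shutdown price.
ATC = 1600/x + 80 - 24x + 2x^2. Setting dATC/dx = −1600/x^2 − 24 + 4x = 0 gives x = 10 (since 4·10^3 − 24·10^2 = 1600).
min ATC = 1600/10 + 80 − 24·10 + 2·10^2 = ¥200. That is the break-even price.
For ¥8 ≤ P < ¥200 the firm produces at a loss; below ¥8 it shuts down.

Shutdown price = ¥8; break-even price = ¥200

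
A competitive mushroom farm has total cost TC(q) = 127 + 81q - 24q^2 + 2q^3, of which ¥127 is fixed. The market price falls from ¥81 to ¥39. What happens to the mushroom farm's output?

Output falls from 8 to 7

AVC = 81 - 24q + 2q^2, minimized at q = 6 where min AVC = ¥9. MC = 81 - 48q + 6q^2.
At P = ¥81 ≥ min AVC, set P = MC on the rising branch: q = 8.
At P = ¥39 ≥ min AVC, set P = MC: q = 7. The firm stays open but cuts output.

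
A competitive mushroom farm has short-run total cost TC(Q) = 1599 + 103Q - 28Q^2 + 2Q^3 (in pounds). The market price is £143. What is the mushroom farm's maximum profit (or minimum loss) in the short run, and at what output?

Profit = -£399 at Q = 10

AVC = 103 - 28Q + 2Q^2 has its minimum £5 at Q = 7; price £143 clears that bar, so the firm operates.
With MC = 103 - 56Q + 6Q^2, P = MC on the upward-sloping part at Q* = 10.
TR = 143·10 = 1430. TC = 1599 + 230 = 1829. Profit = 1430 − 1829 = -£399.
By producing, the firm covers all variable cost plus £1200 of fixed cost; shutting down would lose the full £1599.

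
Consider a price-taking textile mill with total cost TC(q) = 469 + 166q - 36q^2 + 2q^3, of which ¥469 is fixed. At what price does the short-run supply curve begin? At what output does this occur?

Short-run supply begins at min AVC. From VC = 166q - 36q^2 + 2q^3, AVC = 166 - 36q + 2q^2.
dAVC/dq = -36 + 4q = 0 gives q = 9. min AVC = 166 - 36·9 + 2·9^2 = 4.
So the shutdown price is ¥4.

¥4 per unit, at q = 9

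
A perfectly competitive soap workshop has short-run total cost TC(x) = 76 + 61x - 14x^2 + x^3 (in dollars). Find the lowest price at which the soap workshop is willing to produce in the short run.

$12 per unit

Short-run supply begins at min AVC. From VC = 61x - 14x^2 + x^3, AVC = 61 - 14x + x^2.
At the minimum of AVC, MC = AVC. MC = 61 - 28x + 3x^2; setting MC = AVC gives 2x^2 - 14x = 0, so x = 7. min AVC = 12.
So the shutdown price is $12.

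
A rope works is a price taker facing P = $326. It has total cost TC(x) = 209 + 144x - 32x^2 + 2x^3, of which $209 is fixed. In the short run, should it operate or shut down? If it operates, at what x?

Variable cost is VC = 144x - 32x^2 + 2x^3, so AVC = VC/x = 144 - 32x + 2x^2 and MC = dTC/dx = 144 - 64x + 6x^2.
AVC is minimized where dAVC/dx = -32 + 4x = 0, at x = 8; min AVC = 144 - 32·8 + 2·8^2 = $16.
Because $326 ≥ $16, revenue can cover variable cost; the firm operates.
P = MC gives -182 - 64x + 6x^2 = 0, with roots -7/3 and 13. Take the larger (rising MC): x* = 13.
Check: AVC at x = 13 is $66 ≤ P, so revenue covers variable cost.
Profit = P·x − TC = 326·13 − 1067 = $3171.

Produce at x = 13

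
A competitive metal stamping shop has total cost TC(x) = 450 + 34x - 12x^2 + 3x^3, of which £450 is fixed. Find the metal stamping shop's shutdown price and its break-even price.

AVC = 34 - 12x + 3x^2; minimized at x = 2, giving min AVC = £22. That is the shutdown price.
ATC = 450/x + 34 - 12x + 3x^2. Setting dATC/dx = −450/x^2 − 12 + 6x = 0 gives x = 5 (since 6·5^3 − 12·5^2 = 450).
min ATC = 450/5 + 34 − 12·5 + 3·5^2 = £139. That is the break-even price.
For £22 ≤ P < £139 the firm produces at a loss; below £22 it shuts down.

Shutdown price = £22; break-even price = £139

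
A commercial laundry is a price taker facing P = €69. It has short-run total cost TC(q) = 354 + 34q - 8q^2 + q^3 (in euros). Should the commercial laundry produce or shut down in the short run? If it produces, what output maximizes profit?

Produce at q = 7

From TC, MC = TC'(q) = 34 - 16q + 3q^2 and AVC = VC/q = 34 - 8q + q^2.
The AVC parabola has its vertex at q = 8/2 = 4, where AVC = 34 - 8·4 + 4^2 = €18.
Since P = €69 ≥ min AVC = €18, price covers variable cost and the firm should produce.
P = MC gives -35 - 16q + 3q^2 = 0, with roots -5/3 and 7. Take the larger (rising MC): q* = 7.
Check: AVC at q = 7 is €27 ≤ P, so revenue covers variable cost.
Profit = P·q − TC = 69·7 − 543 = -€60, a loss, but smaller than the €354 fixed cost the firm would lose by shutting down.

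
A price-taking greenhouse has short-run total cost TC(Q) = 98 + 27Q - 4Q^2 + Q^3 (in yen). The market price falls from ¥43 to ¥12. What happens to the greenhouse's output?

AVC = 27 - 4Q + Q^2, minimized at Q = 2 where min AVC = ¥23. MC = 27 - 8Q + 3Q^2.
At P = ¥43 ≥ min AVC, set P = MC on the rising branch: Q = 4.
At P = ¥12 < min AVC = ¥23, price no longer covers variable cost at any output, so the firm shuts down: Q = 0.

Output falls from 4 to 0 (the firm shuts down)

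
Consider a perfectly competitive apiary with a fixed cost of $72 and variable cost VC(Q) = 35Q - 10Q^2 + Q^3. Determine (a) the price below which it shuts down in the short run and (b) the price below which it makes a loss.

AVC = 35 - 10Q + Q^2; minimized at Q = 5, giving min AVC = $10. That is the shutdown price.
ATC = 72/Q + 35 - 10Q + Q^2. Setting dATC/dQ = −72/Q^2 − 10 + 2Q = 0 gives Q = 6 (since 2·6^3 − 10·6^2 = 72).
min ATC = 72/6 + 35 − 10·6 + 6^2 = $23. That is the break-even price.
For $10 ≤ P < $23 the firm produces at a loss; below $10 it shuts down.

Shutdown price = $10; break-even price = $23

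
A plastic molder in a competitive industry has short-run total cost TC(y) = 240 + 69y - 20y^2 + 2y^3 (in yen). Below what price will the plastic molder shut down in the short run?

¥19 per unit

The firm shuts down when price falls below the minimum of average variable cost. AVC = VC/y = 69 - 20y + 2y^2.
At the minimum of AVC, MC = AVC. MC = 69 - 40y + 6y^2; setting MC = AVC gives 4y^2 - 20y = 0, so y = 5. min AVC = 19.
So the shutdown price is ¥19.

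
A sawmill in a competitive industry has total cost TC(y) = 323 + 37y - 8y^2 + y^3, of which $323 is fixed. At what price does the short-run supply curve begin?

The shutdown price is the minimum of AVC. VC = 37y - 8y^2 + y^3, so AVC = 37 - 8y + y^2.
dAVC/dy = -8 + 2y = 0 gives y = 4. min AVC = 37 - 8·4 + 4^2 = 21.
The firm shuts down for any P below $21.

$21 per unit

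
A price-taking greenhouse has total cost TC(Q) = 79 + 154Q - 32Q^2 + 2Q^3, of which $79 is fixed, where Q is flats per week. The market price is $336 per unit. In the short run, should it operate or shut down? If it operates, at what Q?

Strip out fixed cost: VC = 154Q - 32Q^2 + 2Q^3. Then AVC = 154 - 32Q + 2Q^2 and MC = 154 - 64Q + 6Q^2.
AVC is minimized where dAVC/dQ = -32 + 4Q = 0, at Q = 8; min AVC = 154 - 32·8 + 2·8^2 = $26.
P = $336 exceeds min AVC = $26, so the firm stays open.
Set P = MC: 336 = 154 - 64Q + 6Q^2 → -182 - 64Q + 6Q^2 = 0. The roots are Q = -7/3 and Q = 13; the profit-maximizing output is on the rising part of MC, so Q* = 13.
Check: AVC at Q = 13 is $76 ≤ P, so revenue covers variable cost.
Profit = P·Q − TC = 336·13 − 1067 = $3301.

Produce at Q = 13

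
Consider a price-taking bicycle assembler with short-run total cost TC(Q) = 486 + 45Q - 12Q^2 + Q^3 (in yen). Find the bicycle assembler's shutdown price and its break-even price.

Shutdown price = ¥9; break-even price = ¥72

AVC = 45 - 12Q + Q^2; minimized at Q = 6, giving min AVC = ¥9. That is the shutdown price.
ATC = 486/Q + 45 - 12Q + Q^2. Setting dATC/dQ = −486/Q^2 − 12 + 2Q = 0 gives Q = 9 (since 2·9^3 − 12·9^2 = 486).
min ATC = 486/9 + 45 − 12·9 + 9^2 = ¥72. That is the break-even price.
For ¥9 ≤ P < ¥72 the firm produces at a loss; below ¥9 it shuts down.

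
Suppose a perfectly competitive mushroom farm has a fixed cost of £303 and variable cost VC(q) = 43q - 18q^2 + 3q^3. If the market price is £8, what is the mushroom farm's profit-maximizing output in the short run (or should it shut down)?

From TC, MC = TC'(q) = 43 - 36q + 9q^2 and AVC = VC/q = 43 - 18q + 3q^2.
AVC hits its minimum where MC = AVC, at q = 3, giving min AVC = 43 - 18·3 + 3·3^2 = £16.
With P < min AVC (£8 < £16), every unit sold adds to the loss.
Shutting down limits the loss to fixed cost, £303.

Shut down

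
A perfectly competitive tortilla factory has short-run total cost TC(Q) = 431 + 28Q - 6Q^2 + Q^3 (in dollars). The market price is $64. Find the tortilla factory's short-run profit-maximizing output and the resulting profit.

AVC = 28 - 6Q + Q^2 has its minimum $19 at Q = 3; price $64 clears that bar, so the firm operates.
MC = 28 - 12Q + 3Q^2. Setting P = MC and taking the root on the rising branch gives Q* = 6.
TR = 64·6 = 384. TC = 431 + 168 = 599. Profit = 384 − 599 = -$215.
By producing, the firm covers all variable cost plus $216 of fixed cost; shutting down would lose the full $431.

Profit = -$215 at Q = 6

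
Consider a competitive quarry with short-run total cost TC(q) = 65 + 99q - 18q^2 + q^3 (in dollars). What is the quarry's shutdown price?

The firm shuts down when price falls below the minimum of average variable cost. AVC = VC/q = 99 - 18q + q^2.
dAVC/dq = -18 + 2q = 0 gives q = 9. min AVC = 99 - 18·9 + 9^2 = 18.
For P < $18 the firm produces nothing.

$18 per unit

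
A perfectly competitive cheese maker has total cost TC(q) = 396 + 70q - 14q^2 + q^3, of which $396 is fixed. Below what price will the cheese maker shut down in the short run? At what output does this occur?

$21 per unit, at q = 7

Short-run supply begins at min AVC. From VC = 70q - 14q^2 + q^3, AVC = 70 - 14q + q^2.
At the minimum of AVC, MC = AVC. MC = 70 - 28q + 3q^2; setting MC = AVC gives 2q^2 - 14q = 0, so q = 7. min AVC = 21.
So the shutdown price is $21.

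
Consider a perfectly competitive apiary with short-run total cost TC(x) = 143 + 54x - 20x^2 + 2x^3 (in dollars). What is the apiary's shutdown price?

$4 per unit

Short-run supply begins at min AVC. From VC = 54x - 20x^2 + 2x^3, AVC = 54 - 20x + 2x^2.
At the minimum of AVC, MC = AVC. MC = 54 - 40x + 6x^2; setting MC = AVC gives 4x^2 - 20x = 0, so x = 5. min AVC = 4.
The firm shuts down for any P below $4.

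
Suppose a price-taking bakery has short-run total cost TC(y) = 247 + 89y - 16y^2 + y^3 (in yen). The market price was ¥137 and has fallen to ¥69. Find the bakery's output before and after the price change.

AVC = 89 - 16y + y^2, minimized at y = 8 where min AVC = ¥25. MC = 89 - 32y + 3y^2.
At P = ¥137 ≥ min AVC, set P = MC on the rising branch: y = 12.
At P = ¥69 ≥ min AVC, set P = MC: y = 10. The firm stays open but cuts output.

Output falls from 12 to 10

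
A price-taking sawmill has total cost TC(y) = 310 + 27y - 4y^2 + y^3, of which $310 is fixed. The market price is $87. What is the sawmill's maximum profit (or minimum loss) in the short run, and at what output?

AVC = 27 - 4y + y^2; min AVC = $23 at y = 2. Since P = $87 ≥ min AVC, the firm produces.
With MC = 27 - 8y + 3y^2, P = MC on the upward-sloping part at y* = 6.
TR = 87·6 = 522. TC = 310 + 234 = 544. Profit = 522 − 544 = -$22.
Shutting down would mean losing the fixed cost of $310, so operating at a loss of $22 is better by $288.

Profit = -$22 at y = 6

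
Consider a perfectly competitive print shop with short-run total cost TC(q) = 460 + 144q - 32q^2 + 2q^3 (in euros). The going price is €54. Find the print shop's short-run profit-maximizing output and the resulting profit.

Profit = -€136 at q = 9

AVC = 144 - 32q + 2q^2; min AVC = €16 at q = 8. Since P = €54 ≥ min AVC, the firm produces.
With MC = 144 - 64q + 6q^2, P = MC on the upward-sloping part at q* = 9.
TR = 54·9 = 486. TC = 460 + 162 = 622. Profit = 486 − 622 = -€136.
That loss of €136 beats the €460 the firm would lose by shutting down; producing recovers €324 of fixed cost.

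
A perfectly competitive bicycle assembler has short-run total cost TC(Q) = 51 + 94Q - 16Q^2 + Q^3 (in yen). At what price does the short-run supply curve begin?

Short-run supply begins at min AVC. From VC = 94Q - 16Q^2 + Q^3, AVC = 94 - 16Q + Q^2.
At the minimum of AVC, MC = AVC. MC = 94 - 32Q + 3Q^2; setting MC = AVC gives 2Q^2 - 16Q = 0, so Q = 8. min AVC = 30.
For P < ¥30 the firm produces nothing.

¥30 per unit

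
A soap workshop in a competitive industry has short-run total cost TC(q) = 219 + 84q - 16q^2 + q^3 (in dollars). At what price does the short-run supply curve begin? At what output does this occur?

$20 per unit, at q = 8

Short-run supply begins at min AVC. From VC = 84q - 16q^2 + q^3, AVC = 84 - 16q + q^2.
dAVC/dq = -16 + 2q = 0 gives q = 8. min AVC = 84 - 16·8 + 8^2 = 20.
So the shutdown price is $20.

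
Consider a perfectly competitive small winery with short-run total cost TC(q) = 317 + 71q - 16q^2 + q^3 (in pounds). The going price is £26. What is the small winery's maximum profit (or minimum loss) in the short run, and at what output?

AVC = 71 - 16q + q^2; min AVC = £7 at q = 8. Since P = £26 ≥ min AVC, the firm produces.
With MC = 71 - 32q + 3q^2, P = MC on the upward-sloping part at q* = 9.
TR = 26·9 = 234. TC = 317 + 72 = 389. Profit = 234 − 389 = -£155.
Shutting down would mean losing the fixed cost of £317, so operating at a loss of £155 is better by £162.

Profit = -£155 at q = 9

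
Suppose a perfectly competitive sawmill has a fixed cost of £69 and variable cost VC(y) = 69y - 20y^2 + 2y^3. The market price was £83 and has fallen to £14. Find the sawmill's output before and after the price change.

Output falls from 7 to 0 (the firm shuts down)

AVC = 69 - 20y + 2y^2, minimized at y = 5 where min AVC = £19. MC = 69 - 40y + 6y^2.
At P = £83 ≥ min AVC, set P = MC on the rising branch: y = 7.
At P = £14 < min AVC = £19, price no longer covers variable cost at any output, so the firm shuts down: y = 0.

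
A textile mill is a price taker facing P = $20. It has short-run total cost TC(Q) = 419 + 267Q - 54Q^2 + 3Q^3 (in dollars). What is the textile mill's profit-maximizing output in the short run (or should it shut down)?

Shut down

Variable cost is VC = 267Q - 54Q^2 + 3Q^3, so AVC = VC/Q = 267 - 54Q + 3Q^2 and MC = dTC/dQ = 267 - 108Q + 9Q^2.
AVC is minimized where dAVC/dQ = -54 + 6Q = 0, at Q = 9; min AVC = 267 - 54·9 + 3·9^2 = $24.
With P < min AVC ($20 < $24), every unit sold adds to the loss.
The firm minimizes its loss by shutting down and losing only its fixed cost of $419.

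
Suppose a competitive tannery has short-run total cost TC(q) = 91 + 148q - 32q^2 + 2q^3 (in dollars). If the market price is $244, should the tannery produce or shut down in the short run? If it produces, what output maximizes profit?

Produce at q = 12

Strip out fixed cost: VC = 148q - 32q^2 + 2q^3. Then AVC = 148 - 32q + 2q^2 and MC = 148 - 64q + 6q^2.
AVC is minimized where dAVC/dq = -32 + 4q = 0, at q = 8; min AVC = 148 - 32·8 + 2·8^2 = $20.
Because $244 ≥ $20, revenue can cover variable cost; the firm operates.
Solving P = MC: -96 - 64q + 6q^2 = 0 ⇒ q = -4/3 or 12. On the upward-sloping branch, q* = 12.
Check: AVC at q = 12 is $52 ≤ P, so revenue covers variable cost.
Profit = P·q − TC = 244·12 − 715 = $2213.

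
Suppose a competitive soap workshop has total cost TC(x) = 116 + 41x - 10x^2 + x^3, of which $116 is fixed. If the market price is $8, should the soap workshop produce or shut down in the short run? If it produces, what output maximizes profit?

From TC, MC = TC'(x) = 41 - 20x + 3x^2 and AVC = VC/x = 41 - 10x + x^2.
AVC hits its minimum where MC = AVC, at x = 5, giving min AVC = 41 - 10·5 + 5^2 = $16.
P = $8 lies below min AVC = $16; no output level covers variable cost.
The firm minimizes its loss by shutting down and losing only its fixed cost of $116.

Shut down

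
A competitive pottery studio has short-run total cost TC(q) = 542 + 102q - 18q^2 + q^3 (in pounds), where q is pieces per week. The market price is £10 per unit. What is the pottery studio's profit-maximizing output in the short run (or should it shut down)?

Shut down

Strip out fixed cost: VC = 102q - 18q^2 + q^3. Then AVC = 102 - 18q + q^2 and MC = 102 - 36q + 3q^2.
The AVC parabola has its vertex at q = 18/2 = 9, where AVC = 102 - 18·9 + 9^2 = £21.
Since P = £10 < min AVC = £21, price fails to cover variable cost at any output.
Shutting down limits the loss to fixed cost, £542.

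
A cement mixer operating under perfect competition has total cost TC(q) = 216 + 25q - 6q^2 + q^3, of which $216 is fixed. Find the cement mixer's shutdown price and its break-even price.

Shutdown price = $16; break-even price = $61

AVC = 25 - 6q + q^2; minimized at q = 3, giving min AVC = $16. That is the shutdown price.
ATC = 216/q + 25 - 6q + q^2. Setting dATC/dq = −216/q^2 − 6 + 2q = 0 gives q = 6 (since 2·6^3 − 6·6^2 = 216).
min ATC = 216/6 + 25 − 6·6 + 6^2 = $61. That is the break-even price.
Between these two prices the firm operates at a loss; above $61 it earns a profit.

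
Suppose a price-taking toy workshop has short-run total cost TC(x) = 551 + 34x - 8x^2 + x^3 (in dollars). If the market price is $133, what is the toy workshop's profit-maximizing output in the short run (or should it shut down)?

Produce at x = 9

From TC, MC = TC'(x) = 34 - 16x + 3x^2 and AVC = VC/x = 34 - 8x + x^2.
AVC is minimized where dAVC/dx = -8 + 2x = 0, at x = 4; min AVC = 34 - 8·4 + 4^2 = $18.
Because $133 ≥ $18, revenue can cover variable cost; the firm operates.
P = MC gives -99 - 16x + 3x^2 = 0, with roots -11/3 and 9. Take the larger (rising MC): x* = 9.
Check: AVC at x = 9 is $43 ≤ P, so revenue covers variable cost.
Profit = P·x − TC = 133·9 − 938 = $259.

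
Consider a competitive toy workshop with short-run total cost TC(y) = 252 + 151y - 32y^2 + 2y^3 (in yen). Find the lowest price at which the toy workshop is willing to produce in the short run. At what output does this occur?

¥23 per unit, at y = 8

The shutdown price is the minimum of AVC. VC = 151y - 32y^2 + 2y^3, so AVC = 151 - 32y + 2y^2.
dAVC/dy = -32 + 4y = 0 gives y = 8. min AVC = 151 - 32·8 + 2·8^2 = 23.
The firm shuts down for any P below ¥23.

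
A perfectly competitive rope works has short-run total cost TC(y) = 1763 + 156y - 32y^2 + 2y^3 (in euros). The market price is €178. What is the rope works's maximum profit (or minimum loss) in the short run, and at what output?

Profit = -€311 at y = 11

AVC = 156 - 32y + 2y^2 has its minimum €28 at y = 8; price €178 clears that bar, so the firm operates.
With MC = 156 - 64y + 6y^2, P = MC on the upward-sloping part at y* = 11.
TR = 178·11 = 1958. TC = 1763 + 506 = 2269. Profit = 1958 − 2269 = -€311.
That loss of €311 beats the €1763 the firm would lose by shutting down; producing recovers €1452 of fixed cost.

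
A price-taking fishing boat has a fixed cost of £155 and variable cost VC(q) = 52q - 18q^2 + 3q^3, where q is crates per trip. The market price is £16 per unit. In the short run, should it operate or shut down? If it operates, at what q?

Shut down

From TC, MC = TC'(q) = 52 - 36q + 9q^2 and AVC = VC/q = 52 - 18q + 3q^2.
AVC is minimized where dAVC/dq = -18 + 6q = 0, at q = 3; min AVC = 52 - 18·3 + 3·3^2 = £25.
P = £16 lies below min AVC = £25; no output level covers variable cost.
Shutting down limits the loss to fixed cost, £155.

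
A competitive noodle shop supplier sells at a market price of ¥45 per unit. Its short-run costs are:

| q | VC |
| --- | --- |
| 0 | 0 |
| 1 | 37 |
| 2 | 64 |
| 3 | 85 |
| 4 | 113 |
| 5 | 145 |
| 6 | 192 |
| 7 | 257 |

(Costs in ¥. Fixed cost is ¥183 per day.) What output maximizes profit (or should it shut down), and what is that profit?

Compute π = P·q − TC at each output: q=0: -183; q=1: -175; q=2: -157; q=3: -133; q=4: -116; q=5: -103; q=6: -105; q=7: -125.
Profit is maximized at q = 5. AVC there is 145/5 = ¥29 ≤ P, so producing beats shutting down (which would give -¥183).

q = 5; profit = -¥103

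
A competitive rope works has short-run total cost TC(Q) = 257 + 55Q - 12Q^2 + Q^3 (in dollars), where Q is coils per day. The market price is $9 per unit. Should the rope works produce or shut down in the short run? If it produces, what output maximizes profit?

Shut down

From TC, MC = TC'(Q) = 55 - 24Q + 3Q^2 and AVC = VC/Q = 55 - 12Q + Q^2.
The AVC parabola has its vertex at Q = 12/2 = 6, where AVC = 55 - 12·6 + 6^2 = $19.
With P < min AVC ($9 < $19), every unit sold adds to the loss.
Shutting down limits the loss to fixed cost, $257.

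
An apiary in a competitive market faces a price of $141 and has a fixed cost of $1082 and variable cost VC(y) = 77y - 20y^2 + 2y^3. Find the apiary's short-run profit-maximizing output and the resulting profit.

AVC = 77 - 20y + 2y^2 has its minimum $27 at y = 5; price $141 clears that bar, so the firm operates.
MC = 77 - 40y + 6y^2. Setting P = MC and taking the root on the rising branch gives y* = 8.
TR = 141·8 = 1128. TC = 1082 + 360 = 1442. Profit = 1128 − 1442 = -$314.
Shutting down would mean losing the fixed cost of $1082, so operating at a loss of $314 is better by $768.

Profit = -$314 at y = 8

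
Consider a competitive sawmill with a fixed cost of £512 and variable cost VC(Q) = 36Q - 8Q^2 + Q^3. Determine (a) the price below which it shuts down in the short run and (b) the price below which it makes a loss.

Shutdown price = £20; break-even price = £100

Shutdown price = min AVC. AVC = 36 - 8Q + Q^2, with vertex at Q = 4 and minimum £20.
ATC = 512/Q + 36 - 8Q + Q^2. Setting dATC/dQ = −512/Q^2 − 8 + 2Q = 0 gives Q = 8 (since 2·8^3 − 8·8^2 = 512).
min ATC = 512/8 + 36 − 8·8 + 8^2 = £100. That is the break-even price.
For £20 ≤ P < £100 the firm produces at a loss; below £20 it shuts down.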